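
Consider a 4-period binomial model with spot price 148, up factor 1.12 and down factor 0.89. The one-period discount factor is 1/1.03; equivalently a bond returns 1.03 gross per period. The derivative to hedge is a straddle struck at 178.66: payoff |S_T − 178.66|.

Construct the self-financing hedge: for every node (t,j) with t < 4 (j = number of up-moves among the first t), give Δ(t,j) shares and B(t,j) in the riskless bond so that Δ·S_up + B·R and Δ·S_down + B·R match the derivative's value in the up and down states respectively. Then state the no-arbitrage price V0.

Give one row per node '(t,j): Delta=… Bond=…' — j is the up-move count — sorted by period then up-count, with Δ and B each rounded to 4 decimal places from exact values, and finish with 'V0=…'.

(0,0): Delta=-0.2705 Bond=68.0056
(1,0): Delta=-0.8525 Bond=146.7125
(1,1): Delta=0.0269 Bond=20.7600
(2,0): Delta=-1.0000 Bond=168.4042
(2,1): Delta=-0.7772 Bond=139.9987
(2,2): Delta=0.4376 Bond=-54.8703
(3,0): Delta=-1.0000 Bond=173.4563
(3,1): Delta=-1.0000 Bond=173.4563
(3,2): Delta=-0.6633 Bond=125.3902
(3,3): Delta=1.0000 Bond=-173.4563
V0=27.9764

The replicating-portfolio and risk-neutral prices coincide; use p* = (1.03−0.89)/(1.12−0.89) = 0.6087 for the latter.
At expiry t=4: V(4,0)=85.8015, V(4,1)=61.8043, V(4,2)=31.6057, V(4,3)=6.3971, V(4,4)=54.2209
  t=3,j=0: stock 104.3354 → up 116.8557 (V=61.8043), down 92.8585 (V=85.8015). Price 69.1209; hedge Δ=-1.0000, bond B=173.4563.
  t=3,j=1: stock 131.2985 → up 147.0543 (V=31.6057), down 116.8557 (V=61.8043). Price 42.1578; hedge Δ=-1.0000, bond B=173.4563.
  t=3,j=2: stock 165.2296 → up 185.0571 (V=6.3971), down 147.0543 (V=31.6057). Price 15.7877; hedge Δ=-0.6633, bond B=125.3902.
  t=3,j=3: stock 207.9293 → up 232.8809 (V=54.2209), down 185.0571 (V=6.3971). Price 34.4730; hedge Δ=1.0000, bond B=-173.4563.
  t=2,j=0: stock 117.2308 → up 131.2985 (V=42.1578), down 104.3354 (V=69.1209). Price 51.1734; hedge Δ=-1.0000, bond B=168.4042.
  t=2,j=1: stock 147.5264 → up 165.2296 (V=15.7877), down 131.2985 (V=42.1578). Price 25.3461; hedge Δ=-0.7772, bond B=139.9987.
  t=2,j=2: stock 185.6512 → up 207.9293 (V=34.4730), down 165.2296 (V=15.7877). Price 26.3703; hedge Δ=0.4376, bond B=-54.8703.
  t=1,j=0: stock 131.7200 → up 147.5264 (V=25.3461), down 117.2308 (V=51.1734). Price 34.4198; hedge Δ=-0.8525, bond B=146.7125.
  t=1,j=1: stock 165.7600 → up 185.6512 (V=26.3703), down 147.5264 (V=25.3461). Price 25.2131; hedge Δ=0.0269, bond B=20.7600.
  t=0,j=0: stock 148.0000 → up 165.7600 (V=25.2131), down 131.7200 (V=34.4198). Price 27.9764; hedge Δ=-0.2705, bond B=68.0056.
The time-0 hedge costs 27.9764, which is the no-arbitrage price.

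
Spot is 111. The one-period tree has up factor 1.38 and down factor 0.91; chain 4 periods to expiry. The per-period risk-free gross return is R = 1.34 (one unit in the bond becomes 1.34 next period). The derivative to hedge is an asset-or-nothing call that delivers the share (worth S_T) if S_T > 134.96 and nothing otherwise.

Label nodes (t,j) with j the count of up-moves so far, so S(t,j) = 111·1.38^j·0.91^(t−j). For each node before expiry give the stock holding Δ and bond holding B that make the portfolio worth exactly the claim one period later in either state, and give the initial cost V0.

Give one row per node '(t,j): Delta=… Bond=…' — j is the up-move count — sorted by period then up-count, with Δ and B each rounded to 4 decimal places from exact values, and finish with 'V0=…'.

(0,0): Delta=1.0181 Bond=-2.0898
(1,0): Delta=1.2075 Bond=-21.9359
(1,1): Delta=1.0065 Bond=-1.0203
(2,0): Delta=2.7665 Bond=-172.6905
(2,1): Delta=1.1119 Bond=-16.0642
(2,2): Delta=1.0000 Bond=0.0000
(3,0): Delta=0.0000 Bond=0.0000
(3,1): Delta=2.9362 Bond=-252.9314
(3,2): Delta=1.0000 Bond=0.0000
(3,3): Delta=1.0000 Bond=0.0000
V0=110.9180

No-arbitrage ⇒ martingale measure with p* = (R−d)/(u−d) = 0.9149.
Terminal values V(4,·): V(4,0)=0.0000, V(4,1)=0.0000, V(4,2)=175.0507, V(4,3)=265.4616, V(4,4)=402.5681
Node (3,0) S=83.6464: V=(p*·0.0000+(1−p*)·0.0000)/1.34=0.0000; Δ=(0.0000−0.0000)/(115.4320−76.1182)=0.0000; B=V−Δ·S=0.0000
Node (3,1) S=126.8484: V=(p*·175.0507+(1−p*)·0.0000)/1.34=119.5170; Δ=(175.0507−0.0000)/(175.0507−115.4320)=2.9362; B=V−Δ·S=-252.9314
Node (3,2) S=192.3634: V=(p*·265.4616+(1−p*)·175.0507)/1.34=192.3634; Δ=(265.4616−175.0507)/(265.4616−175.0507)=1.0000; B=V−Δ·S=0.0000
Node (3,3) S=291.7160: V=(p*·402.5681+(1−p*)·265.4616)/1.34=291.7160; Δ=(402.5681−265.4616)/(402.5681−265.4616)=1.0000; B=V−Δ·S=0.0000
Node (2,0) S=91.9191: V=(p*·119.5170+(1−p*)·0.0000)/1.34=81.6010; Δ=(119.5170−0.0000)/(126.8484−83.6464)=2.7665; B=V−Δ·S=-172.6905
Node (2,1) S=139.3938: V=(p*·192.3634+(1−p*)·119.5170)/1.34=138.9282; Δ=(192.3634−119.5170)/(192.3634−126.8484)=1.1119; B=V−Δ·S=-16.0642
Node (2,2) S=211.3884: V=(p*·291.7160+(1−p*)·192.3634)/1.34=211.3884; Δ=(291.7160−192.3634)/(291.7160−192.3634)=1.0000; B=V−Δ·S=0.0000
Node (1,0) S=101.0100: V=(p*·138.9282+(1−p*)·81.6010)/1.34=100.0368; Δ=(138.9282−81.6010)/(139.3938−91.9191)=1.2075; B=V−Δ·S=-21.9359
Node (1,1) S=153.1800: V=(p*·211.3884+(1−p*)·138.9282)/1.34=153.1504; Δ=(211.3884−138.9282)/(211.3884−139.3938)=1.0065; B=V−Δ·S=-1.0203
Node (0,0) S=111.0000: V=(p*·153.1504+(1−p*)·100.0368)/1.34=110.9180; Δ=(153.1504−100.0368)/(153.1800−101.0100)=1.0181; B=V−Δ·S=-2.0898
Root portfolio cost Δ·111+B reproduces V0=110.9180.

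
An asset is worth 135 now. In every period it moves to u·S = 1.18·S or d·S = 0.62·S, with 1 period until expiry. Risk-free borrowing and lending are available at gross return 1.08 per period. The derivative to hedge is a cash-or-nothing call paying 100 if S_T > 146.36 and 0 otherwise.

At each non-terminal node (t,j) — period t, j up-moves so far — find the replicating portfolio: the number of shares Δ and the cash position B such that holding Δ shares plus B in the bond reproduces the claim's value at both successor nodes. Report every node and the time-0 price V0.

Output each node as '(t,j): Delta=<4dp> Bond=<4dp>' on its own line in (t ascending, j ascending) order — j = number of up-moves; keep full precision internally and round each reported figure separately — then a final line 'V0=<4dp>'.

Under the risk-neutral measure, an up-move has probability p* = (R−d)/(u−d) = 0.8214 and values discount at R = 1.08.
Payoff layer (t=1): V(1,0)=0.0000, V(1,1)=100.0000
  t=0,j=0: stock 135.0000 → up 159.3000 (V=100.0000), down 83.7000 (V=0.0000). Price 76.0582; hedge Δ=1.3228, bond B=-102.5132.
Self-financing check: at every node Δ·S+B equals the discounted successor values.

(0,0): Delta=1.3228 Bond=-102.5132
V0=76.0582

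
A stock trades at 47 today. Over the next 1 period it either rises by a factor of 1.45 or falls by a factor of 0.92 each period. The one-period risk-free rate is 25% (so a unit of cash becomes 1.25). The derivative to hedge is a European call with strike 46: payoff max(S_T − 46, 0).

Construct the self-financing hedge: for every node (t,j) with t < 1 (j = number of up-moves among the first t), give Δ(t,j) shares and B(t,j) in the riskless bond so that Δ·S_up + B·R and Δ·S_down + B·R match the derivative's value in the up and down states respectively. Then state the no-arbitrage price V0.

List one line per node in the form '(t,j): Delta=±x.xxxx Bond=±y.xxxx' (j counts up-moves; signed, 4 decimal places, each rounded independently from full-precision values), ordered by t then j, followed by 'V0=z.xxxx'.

The replicating-portfolio and risk-neutral prices coincide; use p* = (1.25−0.92)/(1.45−0.92) = 0.6226 for the latter.
Terminal payoffs: V(1,0)=0.0000, V(1,1)=22.1500
Node (0,0) S=47.0000: V=(p*·22.1500+(1−p*)·0.0000)/1.25=11.0332; Δ=(22.1500−0.0000)/(68.1500−43.2400)=0.8892; B=V−Δ·S=-30.7592
Check: Δ(0,0)·S0 + B(0,0) = 11.0332 = V0.

(0,0): Delta=0.8892 Bond=-30.7592
V0=11.0332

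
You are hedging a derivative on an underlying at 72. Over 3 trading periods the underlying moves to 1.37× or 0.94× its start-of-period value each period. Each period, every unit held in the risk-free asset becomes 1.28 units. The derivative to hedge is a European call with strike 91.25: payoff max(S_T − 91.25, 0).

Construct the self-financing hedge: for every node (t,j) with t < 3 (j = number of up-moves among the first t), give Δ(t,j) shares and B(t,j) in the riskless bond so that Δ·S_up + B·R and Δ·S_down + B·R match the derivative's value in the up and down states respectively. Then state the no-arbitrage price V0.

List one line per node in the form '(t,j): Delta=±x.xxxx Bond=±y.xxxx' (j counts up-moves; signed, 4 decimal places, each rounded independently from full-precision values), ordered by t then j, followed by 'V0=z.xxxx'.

(0,0): Delta=0.9497 Bond=-39.5478
(1,0): Delta=0.7594 Bond=-37.7462
(1,1): Delta=0.9842 Bond=-54.0292
(2,0): Delta=0.0000 Bond=0.0000
(2,1): Delta=0.8974 Bond=-61.1044
(2,2): Delta=1.0000 Bond=-71.2891
V0=28.8289

Risk-neutral probability p* = (R−d)/(u−d) = (1.28−0.94)/(1.37−0.94) = 0.7907.
Terminal payoffs: V(3,0)=0.0000, V(3,1)=0.0000, V(3,2)=35.7786, V(3,3)=93.8874
(2,0): S=63.6192. Δ = (V_up−V_dn)/(S_up−S_dn) = (0.0000−0.0000)/(87.1583−59.8020) = 0.0000. V = [p*·0.0000 + (1−p*)·0.0000]/1.28 = 0.0000. B = V − Δ·S = 0.0000.
(2,1): S=92.7216. Δ = (V_up−V_dn)/(S_up−S_dn) = (35.7786−0.0000)/(127.0286−87.1583) = 0.8974. V = [p*·35.7786 + (1−p*)·0.0000]/1.28 = 22.1016. B = V − Δ·S = -61.1044.
(2,2): S=135.1368. Δ = (V_up−V_dn)/(S_up−S_dn) = (93.8874−35.7786)/(185.1374−127.0286) = 1.0000. V = [p*·93.8874 + (1−p*)·35.7786]/1.28 = 63.8477. B = V − Δ·S = -71.2891.
(1,0): S=67.6800. Δ = (V_up−V_dn)/(S_up−S_dn) = (22.1016−0.0000)/(92.7216−63.6192) = 0.7594. V = [p*·22.1016 + (1−p*)·0.0000]/1.28 = 13.6529. B = V − Δ·S = -37.7462.
(1,1): S=98.6400. Δ = (V_up−V_dn)/(S_up−S_dn) = (63.8477−22.1016)/(135.1368−92.7216) = 0.9842. V = [p*·63.8477 + (1−p*)·22.1016]/1.28 = 43.0548. B = V − Δ·S = -54.0292.
(0,0): S=72.0000. Δ = (V_up−V_dn)/(S_up−S_dn) = (43.0548−13.6529)/(98.6400−67.6800) = 0.9497. V = [p*·43.0548 + (1−p*)·13.6529]/1.28 = 28.8289. B = V − Δ·S = -39.5478.
The time-0 hedge costs 28.8289, which is the no-arbitrage price.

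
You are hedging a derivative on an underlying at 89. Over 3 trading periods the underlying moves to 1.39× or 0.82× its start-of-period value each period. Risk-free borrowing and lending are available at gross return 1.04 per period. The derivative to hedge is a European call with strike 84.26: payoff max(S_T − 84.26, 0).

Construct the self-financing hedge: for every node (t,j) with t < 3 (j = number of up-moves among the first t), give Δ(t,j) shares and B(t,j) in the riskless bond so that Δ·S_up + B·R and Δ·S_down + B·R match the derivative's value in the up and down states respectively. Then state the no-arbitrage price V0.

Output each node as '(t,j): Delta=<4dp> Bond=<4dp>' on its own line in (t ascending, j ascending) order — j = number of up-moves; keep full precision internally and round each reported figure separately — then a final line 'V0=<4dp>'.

(0,0): Delta=0.7563 Bond=-45.5569
(1,0): Delta=0.5062 Bond=-29.1303
(1,1): Delta=0.9910 Bond=-76.4115
(2,0): Delta=0.0000 Bond=0.0000
(2,1): Delta=0.9814 Bond=-78.4929
(2,2): Delta=1.0000 Bond=-81.0192
V0=21.7536

Since d<R<u, set p* = (R−d)/(u−d) = 0.3860; price each node as the discounted p*-expectation of its children.
Payoff layer (t=3): V(3,0)=0.0000, V(3,1)=0.0000, V(3,2)=56.7447, V(3,3)=154.7601
  t=2,j=0: stock 59.8436 → up 83.1826 (V=0.0000), down 49.0718 (V=0.0000). Price 0.0000; hedge Δ=0.0000, bond B=0.0000.
  t=2,j=1: stock 101.4422 → up 141.0047 (V=56.7447), down 83.1826 (V=0.0000). Price 21.0591; hedge Δ=0.9814, bond B=-78.4929.
  t=2,j=2: stock 171.9569 → up 239.0201 (V=154.7601), down 141.0047 (V=56.7447). Price 90.9377; hedge Δ=1.0000, bond B=-81.0192.
  t=1,j=0: stock 72.9800 → up 101.4422 (V=21.0591), down 59.8436 (V=0.0000). Price 7.8154; hedge Δ=0.5062, bond B=-29.1303.
  t=1,j=1: stock 123.7100 → up 171.9569 (V=90.9377), down 101.4422 (V=21.0591). Price 46.1825; hedge Δ=0.9910, bond B=-76.4115.
  t=0,j=0: stock 89.0000 → up 123.7100 (V=46.1825), down 72.9800 (V=7.8154). Price 21.7536; hedge Δ=0.7563, bond B=-45.5569.
Each (Δ,B) replicates both successor values, so the strategy is self-financing and V0 is arbitrage-free.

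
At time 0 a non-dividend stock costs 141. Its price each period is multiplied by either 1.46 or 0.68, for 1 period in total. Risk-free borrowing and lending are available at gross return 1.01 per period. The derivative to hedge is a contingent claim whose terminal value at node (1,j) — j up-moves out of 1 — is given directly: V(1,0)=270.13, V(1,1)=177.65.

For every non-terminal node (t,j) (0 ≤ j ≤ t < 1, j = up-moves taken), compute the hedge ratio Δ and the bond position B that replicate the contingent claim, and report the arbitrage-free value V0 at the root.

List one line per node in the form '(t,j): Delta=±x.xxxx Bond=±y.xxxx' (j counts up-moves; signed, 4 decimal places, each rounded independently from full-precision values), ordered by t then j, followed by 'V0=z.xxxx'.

(0,0): Delta=-0.8409 Bond=347.2808
V0=228.7167

Under the risk-neutral measure, an up-move has probability p* = (R−d)/(u−d) = 0.4231 and values discount at R = 1.01.
At expiry t=1: V(1,0)=270.1300, V(1,1)=177.6500
(0,0): S=141.0000. Δ = (V_up−V_dn)/(S_up−S_dn) = (177.6500−270.1300)/(205.8600−95.8800) = -0.8409. V = [p*·177.6500 + (1−p*)·270.1300]/1.01 = 228.7167. B = V − Δ·S = 347.2808.
Self-financing check: at every node Δ·S+B equals the discounted successor values.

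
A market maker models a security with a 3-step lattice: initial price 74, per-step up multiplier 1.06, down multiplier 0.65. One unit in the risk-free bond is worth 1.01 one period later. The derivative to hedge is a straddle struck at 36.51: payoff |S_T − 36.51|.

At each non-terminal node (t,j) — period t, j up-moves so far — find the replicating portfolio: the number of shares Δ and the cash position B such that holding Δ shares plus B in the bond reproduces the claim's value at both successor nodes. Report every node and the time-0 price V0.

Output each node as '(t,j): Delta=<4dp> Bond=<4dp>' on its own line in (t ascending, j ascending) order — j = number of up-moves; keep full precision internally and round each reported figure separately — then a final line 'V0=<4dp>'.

No-arbitrage ⇒ martingale measure with p* = (R−d)/(u−d) = 0.8780.
Payoff layer (t=3): V(3,0)=16.1877, V(3,1)=3.3691, V(3,2)=17.5352, V(3,3)=51.6252
  t=2,j=0: stock 31.2650 → up 33.1409 (V=3.3691), down 20.3223 (V=16.1877). Price 4.8835; hedge Δ=-1.0000, bond B=36.1485.
  t=2,j=1: stock 50.9860 → up 54.0452 (V=17.5352), down 33.1409 (V=3.3691). Price 15.6511; hedge Δ=0.6777, bond B=-18.9003.
  t=2,j=2: stock 83.1464 → up 88.1352 (V=51.6252), down 54.0452 (V=17.5352). Price 46.9979; hedge Δ=1.0000, bond B=-36.1485.
  t=1,j=0: stock 48.1000 → up 50.9860 (V=15.6511), down 31.2650 (V=4.8835). Price 14.1960; hedge Δ=0.5460, bond B=-12.0664.
  t=1,j=1: stock 78.4400 → up 83.1464 (V=46.9979), down 50.9860 (V=15.6511). Price 42.7476; hedge Δ=0.9747, bond B=-33.7080.
  t=0,j=0: stock 74.0000 → up 78.4400 (V=42.7476), down 48.1000 (V=14.1960). Price 38.8770; hedge Δ=0.9411, bond B=-30.7612.
Each (Δ,B) replicates both successor values, so the strategy is self-financing and V0 is arbitrage-free.

(0,0): Delta=0.9411 Bond=-30.7612
(1,0): Delta=0.5460 Bond=-12.0664
(1,1): Delta=0.9747 Bond=-33.7080
(2,0): Delta=-1.0000 Bond=36.1485
(2,1): Delta=0.6777 Bond=-18.9003
(2,2): Delta=1.0000 Bond=-36.1485
V0=38.8770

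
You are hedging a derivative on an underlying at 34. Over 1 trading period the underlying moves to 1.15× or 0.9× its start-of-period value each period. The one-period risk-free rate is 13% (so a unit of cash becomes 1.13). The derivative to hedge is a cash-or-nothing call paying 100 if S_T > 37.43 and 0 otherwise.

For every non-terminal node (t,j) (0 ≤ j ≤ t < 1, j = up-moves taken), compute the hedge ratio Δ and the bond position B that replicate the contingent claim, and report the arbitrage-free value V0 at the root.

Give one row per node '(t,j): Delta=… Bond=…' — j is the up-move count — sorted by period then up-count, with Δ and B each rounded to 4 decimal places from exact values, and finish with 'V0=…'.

(0,0): Delta=11.7647 Bond=-318.5841
V0=81.4159

Since d<R<u, set p* = (R−d)/(u−d) = 0.9200; price each node as the discounted p*-expectation of its children.
Terminal values V(1,·): V(1,0)=0.0000, V(1,1)=100.0000
(0,0): S=34.0000. Δ = (V_up−V_dn)/(S_up−S_dn) = (100.0000−0.0000)/(39.1000−30.6000) = 11.7647. V = [p*·100.0000 + (1−p*)·0.0000]/1.13 = 81.4159. B = V − Δ·S = -318.5841.
The time-0 hedge costs 81.4159, which is the no-arbitrage price.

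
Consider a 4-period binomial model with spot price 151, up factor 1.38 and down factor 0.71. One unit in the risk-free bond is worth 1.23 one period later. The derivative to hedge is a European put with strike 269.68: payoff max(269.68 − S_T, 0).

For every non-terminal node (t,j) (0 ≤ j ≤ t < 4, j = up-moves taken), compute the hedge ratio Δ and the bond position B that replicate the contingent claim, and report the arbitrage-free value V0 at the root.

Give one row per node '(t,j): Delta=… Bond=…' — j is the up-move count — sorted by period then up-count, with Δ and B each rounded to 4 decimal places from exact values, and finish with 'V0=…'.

Since d<R<u, set p* = (R−d)/(u−d) = 0.7761; price each node as the discounted p*-expectation of its children.
At expiry t=4: V(4,0)=231.3084, V(4,1)=195.0985, V(4,2)=124.7188, V(4,3)=0.0000, V(4,4)=0.0000
  t=3,j=0: stock 54.0446 → up 74.5815 (V=195.0985), down 38.3716 (V=231.3084). Price 165.2075; hedge Δ=-1.0000, bond B=219.2520.
  t=3,j=1: stock 105.0444 → up 144.9612 (V=124.7188), down 74.5815 (V=195.0985). Price 114.2077; hedge Δ=-1.0000, bond B=219.2520.
  t=3,j=2: stock 204.1707 → up 281.7556 (V=0.0000), down 144.9612 (V=124.7188). Price 22.7009; hedge Δ=-0.9117, bond B=208.8483.
  t=3,j=3: stock 396.8389 → up 547.6376 (V=0.0000), down 281.7556 (V=0.0000). Price 0.0000; hedge Δ=0.0000, bond B=0.0000.
  t=2,j=0: stock 76.1191 → up 105.0444 (V=114.2077), down 54.0446 (V=165.2075). Price 102.1346; hedge Δ=-1.0000, bond B=178.2537.
  t=2,j=1: stock 147.9498 → up 204.1707 (V=22.7009), down 105.0444 (V=114.2077). Price 35.1118; hedge Δ=-0.9231, bond B=171.6891.
  t=2,j=2: stock 287.5644 → up 396.8389 (V=0.0000), down 204.1707 (V=22.7009). Price 4.1319; hedge Δ=-0.1178, bond B=38.0139.
  t=1,j=0: stock 107.2100 → up 147.9498 (V=35.1118), down 76.1191 (V=102.1346). Price 40.7454; hedge Δ=-0.9331, bond B=140.7795.
  t=1,j=1: stock 208.3800 → up 287.5644 (V=4.1319), down 147.9498 (V=35.1118). Price 8.9982; hedge Δ=-0.2219, bond B=55.2367.
  t=0,j=0: stock 151.0000 → up 208.3800 (V=8.9982), down 107.2100 (V=40.7454). Price 13.0941; hedge Δ=-0.3138, bond B=60.4781.
Self-financing check: at every node Δ·S+B equals the discounted successor values.

(0,0): Delta=-0.3138 Bond=60.4781
(1,0): Delta=-0.9331 Bond=140.7795
(1,1): Delta=-0.2219 Bond=55.2367
(2,0): Delta=-1.0000 Bond=178.2537
(2,1): Delta=-0.9231 Bond=171.6891
(2,2): Delta=-0.1178 Bond=38.0139
(3,0): Delta=-1.0000 Bond=219.2520
(3,1): Delta=-1.0000 Bond=219.2520
(3,2): Delta=-0.9117 Bond=208.8483
(3,3): Delta=0.0000 Bond=0.0000
V0=13.0941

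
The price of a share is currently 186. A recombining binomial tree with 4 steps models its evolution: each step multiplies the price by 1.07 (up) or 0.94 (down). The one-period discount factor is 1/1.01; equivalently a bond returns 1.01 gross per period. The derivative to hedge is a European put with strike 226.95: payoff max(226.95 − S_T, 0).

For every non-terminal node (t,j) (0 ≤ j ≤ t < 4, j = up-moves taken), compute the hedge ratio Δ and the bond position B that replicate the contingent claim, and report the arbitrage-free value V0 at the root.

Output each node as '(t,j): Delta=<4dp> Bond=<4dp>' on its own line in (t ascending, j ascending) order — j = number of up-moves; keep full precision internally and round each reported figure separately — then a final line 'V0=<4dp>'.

No-arbitrage ⇒ martingale measure with p* = (R−d)/(u−d) = 0.5385.
Terminal values V(4,·): V(4,0)=81.7307, V(4,1)=61.6472, V(4,2)=38.7861, V(4,3)=12.7635, V(4,4)=0.0000
(3,0): S=154.4886. Δ = (V_up−V_dn)/(S_up−S_dn) = (61.6472−81.7307)/(165.3028−145.2193) = -1.0000. V = [p*·61.6472 + (1−p*)·81.7307]/1.01 = 70.2143. B = V − Δ·S = 224.7030.
(3,1): S=175.8541. Δ = (V_up−V_dn)/(S_up−S_dn) = (38.7861−61.6472)/(188.1639−165.3028) = -1.0000. V = [p*·38.7861 + (1−p*)·61.6472]/1.01 = 48.8489. B = V − Δ·S = 224.7030.
(3,2): S=200.1743. Δ = (V_up−V_dn)/(S_up−S_dn) = (12.7635−38.7861)/(214.1865−188.1639) = -1.0000. V = [p*·12.7635 + (1−p*)·38.7861]/1.01 = 24.5287. B = V − Δ·S = 224.7030.
(3,3): S=227.8580. Δ = (V_up−V_dn)/(S_up−S_dn) = (0.0000−12.7635)/(243.8081−214.1865) = -0.4309. V = [p*·0.0000 + (1−p*)·12.7635]/1.01 = 5.8325. B = V − Δ·S = 104.0131.
(2,0): S=164.3496. Δ = (V_up−V_dn)/(S_up−S_dn) = (48.8489−70.2143)/(175.8541−154.4886) = -1.0000. V = [p*·48.8489 + (1−p*)·70.2143]/1.01 = 58.1286. B = V − Δ·S = 222.4782.
(2,1): S=187.0788. Δ = (V_up−V_dn)/(S_up−S_dn) = (24.5287−48.8489)/(200.1743−175.8541) = -1.0000. V = [p*·24.5287 + (1−p*)·48.8489]/1.01 = 35.3994. B = V − Δ·S = 222.4782.
(2,2): S=212.9514. Δ = (V_up−V_dn)/(S_up−S_dn) = (5.8325−24.5287)/(227.8580−200.1743) = -0.6753. V = [p*·5.8325 + (1−p*)·24.5287]/1.01 = 14.3183. B = V − Δ·S = 158.1348.
(1,0): S=174.8400. Δ = (V_up−V_dn)/(S_up−S_dn) = (35.3994−58.1286)/(187.0788−164.3496) = -1.0000. V = [p*·35.3994 + (1−p*)·58.1286]/1.01 = 45.4354. B = V − Δ·S = 220.2754.
(1,1): S=199.0200. Δ = (V_up−V_dn)/(S_up−S_dn) = (14.3183−35.3994)/(212.9514−187.0788) = -0.8148. V = [p*·14.3183 + (1−p*)·35.3994]/1.01 = 23.8099. B = V − Δ·S = 185.9720.
(0,0): S=186.0000. Δ = (V_up−V_dn)/(S_up−S_dn) = (23.8099−45.4354)/(199.0200−174.8400) = -0.8944. V = [p*·23.8099 + (1−p*)·45.4354]/1.01 = 33.4564. B = V − Δ·S = 199.8063.
The time-0 hedge costs 33.4564, which is the no-arbitrage price.

(0,0): Delta=-0.8944 Bond=199.8063
(1,0): Delta=-1.0000 Bond=220.2754
(1,1): Delta=-0.8148 Bond=185.9720
(2,0): Delta=-1.0000 Bond=222.4782
(2,1): Delta=-1.0000 Bond=222.4782
(2,2): Delta=-0.6753 Bond=158.1348
(3,0): Delta=-1.0000 Bond=224.7030
(3,1): Delta=-1.0000 Bond=224.7030
(3,2): Delta=-1.0000 Bond=224.7030
(3,3): Delta=-0.4309 Bond=104.0131
V0=33.4564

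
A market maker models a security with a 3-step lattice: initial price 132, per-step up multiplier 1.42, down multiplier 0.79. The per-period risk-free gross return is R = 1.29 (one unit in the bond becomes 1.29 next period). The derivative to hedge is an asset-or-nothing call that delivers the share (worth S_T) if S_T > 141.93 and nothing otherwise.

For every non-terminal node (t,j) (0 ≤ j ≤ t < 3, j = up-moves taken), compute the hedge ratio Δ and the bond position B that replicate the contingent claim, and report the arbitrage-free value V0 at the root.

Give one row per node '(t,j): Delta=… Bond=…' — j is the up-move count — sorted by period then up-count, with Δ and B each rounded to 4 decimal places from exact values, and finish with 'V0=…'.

(0,0): Delta=1.2609 Bond=-40.2307
(1,0): Delta=1.9691 Bond=-125.7518
(1,1): Delta=1.1585 Bond=-32.6955
(2,0): Delta=0.0000 Bond=0.0000
(2,1): Delta=2.2540 Bond=-204.3970
(2,2): Delta=1.0000 Bond=0.0000
V0=126.2090

No-arbitrage ⇒ martingale measure with p* = (R−d)/(u−d) = 0.7937.
Payoff layer (t=3): V(3,0)=0.0000, V(3,1)=0.0000, V(3,2)=210.2702, V(3,3)=377.9540
Node (2,0) S=82.3812: V=(p*·0.0000+(1−p*)·0.0000)/1.29=0.0000; Δ=(0.0000−0.0000)/(116.9813−65.0811)=0.0000; B=V−Δ·S=0.0000
Node (2,1) S=148.0776: V=(p*·210.2702+(1−p*)·0.0000)/1.29=129.3652; Δ=(210.2702−0.0000)/(210.2702−116.9813)=2.2540; B=V−Δ·S=-204.3970
Node (2,2) S=266.1648: V=(p*·377.9540+(1−p*)·210.2702)/1.29=266.1648; Δ=(377.9540−210.2702)/(377.9540−210.2702)=1.0000; B=V−Δ·S=0.0000
Node (1,0) S=104.2800: V=(p*·129.3652+(1−p*)·0.0000)/1.29=79.5898; Δ=(129.3652−0.0000)/(148.0776−82.3812)=1.9691; B=V−Δ·S=-125.7518
Node (1,1) S=187.4400: V=(p*·266.1648+(1−p*)·129.3652)/1.29=184.4468; Δ=(266.1648−129.3652)/(266.1648−148.0776)=1.1585; B=V−Δ·S=-32.6955
Node (0,0) S=132.0000: V=(p*·184.4468+(1−p*)·79.5898)/1.29=126.2090; Δ=(184.4468−79.5898)/(187.4400−104.2800)=1.2609; B=V−Δ·S=-40.2307
Self-financing check: at every node Δ·S+B equals the discounted successor values.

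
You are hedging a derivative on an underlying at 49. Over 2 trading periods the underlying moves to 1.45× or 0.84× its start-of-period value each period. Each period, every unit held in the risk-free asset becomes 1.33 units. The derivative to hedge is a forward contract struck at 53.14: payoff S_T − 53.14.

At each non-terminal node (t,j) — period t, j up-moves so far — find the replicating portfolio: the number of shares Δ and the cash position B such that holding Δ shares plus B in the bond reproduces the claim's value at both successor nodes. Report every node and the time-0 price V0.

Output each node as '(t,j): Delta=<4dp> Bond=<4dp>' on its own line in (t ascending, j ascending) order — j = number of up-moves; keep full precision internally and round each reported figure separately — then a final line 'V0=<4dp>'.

(0,0): Delta=1.0000 Bond=-30.0413
(1,0): Delta=1.0000 Bond=-39.9549
(1,1): Delta=1.0000 Bond=-39.9549
V0=18.9587

The replicating-portfolio and risk-neutral prices coincide; use p* = (1.33−0.84)/(1.45−0.84) = 0.8033 for the latter.
Payoff layer (t=2): V(2,0)=-18.5656, V(2,1)=6.5420, V(2,2)=49.8825
  t=1,j=0: stock 41.1600 → up 59.6820 (V=6.5420), down 34.5744 (V=-18.5656). Price 1.2051; hedge Δ=1.0000, bond B=-39.9549.
  t=1,j=1: stock 71.0500 → up 103.0225 (V=49.8825), down 59.6820 (V=6.5420). Price 31.0951; hedge Δ=1.0000, bond B=-39.9549.
  t=0,j=0: stock 49.0000 → up 71.0500 (V=31.0951), down 41.1600 (V=1.2051). Price 18.9587; hedge Δ=1.0000, bond B=-30.0413.
Self-financing check: at every node Δ·S+B equals the discounted successor values.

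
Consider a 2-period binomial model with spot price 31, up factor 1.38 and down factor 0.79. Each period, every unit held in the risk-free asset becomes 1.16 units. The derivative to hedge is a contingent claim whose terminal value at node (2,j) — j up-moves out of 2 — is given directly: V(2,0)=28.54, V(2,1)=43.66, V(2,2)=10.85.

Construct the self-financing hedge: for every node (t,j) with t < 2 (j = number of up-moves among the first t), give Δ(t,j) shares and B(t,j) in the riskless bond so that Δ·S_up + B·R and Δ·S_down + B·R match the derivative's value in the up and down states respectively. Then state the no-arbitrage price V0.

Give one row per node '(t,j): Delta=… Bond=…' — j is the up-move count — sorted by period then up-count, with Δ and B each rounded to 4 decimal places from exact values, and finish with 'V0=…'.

Since d<R<u, set p* = (R−d)/(u−d) = 0.6271; price each node as the discounted p*-expectation of its children.
Terminal values V(2,·): V(2,0)=28.5400, V(2,1)=43.6600, V(2,2)=10.8500
Node (1,0) S=24.4900: V=(p*·43.6600+(1−p*)·28.5400)/1.16=32.7776; Δ=(43.6600−28.5400)/(33.7962−19.3471)=1.0464; B=V−Δ·S=7.1505
Node (1,1) S=42.7800: V=(p*·10.8500+(1−p*)·43.6600)/1.16=19.9002; Δ=(10.8500−43.6600)/(59.0364−33.7962)=-1.2999; B=V−Δ·S=75.5104
Node (0,0) S=31.0000: V=(p*·19.9002+(1−p*)·32.7776)/1.16=21.2948; Δ=(19.9002−32.7776)/(42.7800−24.4900)=-0.7041; B=V−Δ·S=43.1209
Self-financing check: at every node Δ·S+B equals the discounted successor values.

(0,0): Delta=-0.7041 Bond=43.1209
(1,0): Delta=1.0464 Bond=7.1505
(1,1): Delta=-1.2999 Bond=75.5104
V0=21.2948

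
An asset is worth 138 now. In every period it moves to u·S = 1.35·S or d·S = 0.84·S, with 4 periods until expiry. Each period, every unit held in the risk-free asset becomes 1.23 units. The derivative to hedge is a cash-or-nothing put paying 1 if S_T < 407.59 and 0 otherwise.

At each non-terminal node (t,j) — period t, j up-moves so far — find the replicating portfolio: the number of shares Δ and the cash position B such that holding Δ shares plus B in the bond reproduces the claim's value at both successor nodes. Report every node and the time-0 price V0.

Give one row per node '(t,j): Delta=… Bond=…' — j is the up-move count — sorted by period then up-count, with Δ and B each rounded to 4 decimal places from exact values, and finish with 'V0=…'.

(0,0): Delta=-0.0034 Bond=0.7587
(1,0): Delta=0.0000 Bond=0.5374
(1,1): Delta=-0.0041 Bond=1.0550
(2,0): Delta=0.0000 Bond=0.6610
(2,1): Delta=0.0000 Bond=0.6610
(2,2): Delta=-0.0048 Bond=1.4935
(3,0): Delta=0.0000 Bond=0.8130
(3,1): Delta=0.0000 Bond=0.8130
(3,2): Delta=0.0000 Bond=0.8130
(3,3): Delta=-0.0058 Bond=2.1521
V0=0.2875

The replicating-portfolio and risk-neutral prices coincide; use p* = (1.23−0.84)/(1.35−0.84) = 0.7647 for the latter.
At expiry t=4: V(4,0)=1.0000, V(4,1)=1.0000, V(4,2)=1.0000, V(4,3)=1.0000, V(4,4)=0.0000
(3,0): S=81.7932. Δ = (V_up−V_dn)/(S_up−S_dn) = (1.0000−1.0000)/(110.4208−68.7062) = 0.0000. V = [p*·1.0000 + (1−p*)·1.0000]/1.23 = 0.8130. B = V − Δ·S = 0.8130.
(3,1): S=131.4533. Δ = (V_up−V_dn)/(S_up−S_dn) = (1.0000−1.0000)/(177.4619−110.4208) = 0.0000. V = [p*·1.0000 + (1−p*)·1.0000]/1.23 = 0.8130. B = V − Δ·S = 0.8130.
(3,2): S=211.2642. Δ = (V_up−V_dn)/(S_up−S_dn) = (1.0000−1.0000)/(285.2067−177.4619) = 0.0000. V = [p*·1.0000 + (1−p*)·1.0000]/1.23 = 0.8130. B = V − Δ·S = 0.8130.
(3,3): S=339.5318. Δ = (V_up−V_dn)/(S_up−S_dn) = (0.0000−1.0000)/(458.3679−285.2067) = -0.0058. V = [p*·0.0000 + (1−p*)·1.0000]/1.23 = 0.1913. B = V − Δ·S = 2.1521.
(2,0): S=97.3728. Δ = (V_up−V_dn)/(S_up−S_dn) = (0.8130−0.8130)/(131.4533−81.7932) = 0.0000. V = [p*·0.8130 + (1−p*)·0.8130]/1.23 = 0.6610. B = V − Δ·S = 0.6610.
(2,1): S=156.4920. Δ = (V_up−V_dn)/(S_up−S_dn) = (0.8130−0.8130)/(211.2642−131.4533) = 0.0000. V = [p*·0.8130 + (1−p*)·0.8130]/1.23 = 0.6610. B = V − Δ·S = 0.6610.
(2,2): S=251.5050. Δ = (V_up−V_dn)/(S_up−S_dn) = (0.1913−0.8130)/(339.5318−211.2642) = -0.0048. V = [p*·0.1913 + (1−p*)·0.8130]/1.23 = 0.2745. B = V − Δ·S = 1.4935.
(1,0): S=115.9200. Δ = (V_up−V_dn)/(S_up−S_dn) = (0.6610−0.6610)/(156.4920−97.3728) = 0.0000. V = [p*·0.6610 + (1−p*)·0.6610]/1.23 = 0.5374. B = V − Δ·S = 0.5374.
(1,1): S=186.3000. Δ = (V_up−V_dn)/(S_up−S_dn) = (0.2745−0.6610)/(251.5050−156.4920) = -0.0041. V = [p*·0.2745 + (1−p*)·0.6610]/1.23 = 0.2971. B = V − Δ·S = 1.0550.
(0,0): S=138.0000. Δ = (V_up−V_dn)/(S_up−S_dn) = (0.2971−0.5374)/(186.3000−115.9200) = -0.0034. V = [p*·0.2971 + (1−p*)·0.5374]/1.23 = 0.2875. B = V − Δ·S = 0.7587.
Self-financing check: at every node Δ·S+B equals the discounted successor values.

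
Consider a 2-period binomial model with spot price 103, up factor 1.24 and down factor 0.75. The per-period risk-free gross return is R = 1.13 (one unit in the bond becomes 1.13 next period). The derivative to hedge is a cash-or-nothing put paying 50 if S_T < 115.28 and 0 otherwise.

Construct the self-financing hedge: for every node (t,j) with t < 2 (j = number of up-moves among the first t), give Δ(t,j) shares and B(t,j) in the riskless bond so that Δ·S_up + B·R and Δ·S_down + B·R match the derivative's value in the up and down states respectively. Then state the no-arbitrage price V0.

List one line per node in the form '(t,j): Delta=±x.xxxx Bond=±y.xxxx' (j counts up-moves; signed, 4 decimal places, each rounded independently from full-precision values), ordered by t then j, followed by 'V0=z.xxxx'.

Risk-neutral probability p* = (R−d)/(u−d) = (1.13−0.75)/(1.24−0.75) = 0.7755.
Terminal values V(2,·): V(2,0)=50.0000, V(2,1)=50.0000, V(2,2)=0.0000
(1,0): S=77.2500. Δ = (V_up−V_dn)/(S_up−S_dn) = (50.0000−50.0000)/(95.7900−57.9375) = 0.0000. V = [p*·50.0000 + (1−p*)·50.0000]/1.13 = 44.2478. B = V − Δ·S = 44.2478.
(1,1): S=127.7200. Δ = (V_up−V_dn)/(S_up−S_dn) = (0.0000−50.0000)/(158.3728−95.7900) = -0.7989. V = [p*·0.0000 + (1−p*)·50.0000]/1.13 = 9.9332. B = V − Δ·S = 111.9740.
(0,0): S=103.0000. Δ = (V_up−V_dn)/(S_up−S_dn) = (9.9332−44.2478)/(127.7200−77.2500) = -0.6799. V = [p*·9.9332 + (1−p*)·44.2478]/1.13 = 15.6075. B = V − Δ·S = 85.6373.
Root portfolio cost Δ·103+B reproduces V0=15.6075.

(0,0): Delta=-0.6799 Bond=85.6373
(1,0): Delta=0.0000 Bond=44.2478
(1,1): Delta=-0.7989 Bond=111.9740
V0=15.6075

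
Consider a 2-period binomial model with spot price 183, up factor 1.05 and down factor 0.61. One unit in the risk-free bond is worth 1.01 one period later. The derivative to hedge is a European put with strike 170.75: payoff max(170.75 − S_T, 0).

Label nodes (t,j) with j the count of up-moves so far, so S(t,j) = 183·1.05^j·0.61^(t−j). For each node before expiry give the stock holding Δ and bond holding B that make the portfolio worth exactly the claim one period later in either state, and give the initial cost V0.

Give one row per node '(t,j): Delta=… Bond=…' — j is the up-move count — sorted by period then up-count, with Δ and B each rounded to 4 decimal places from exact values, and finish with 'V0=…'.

(0,0): Delta=-0.6534 Bond=129.0759
(1,0): Delta=-1.0000 Bond=169.0594
(1,1): Delta=-0.6332 Bond=126.4974
V0=9.5066

The replicating-portfolio and risk-neutral prices coincide; use p* = (1.01−0.61)/(1.05−0.61) = 0.9091 for the latter.
At expiry t=2: V(2,0)=102.6557, V(2,1)=53.5385, V(2,2)=0.0000
  t=1,j=0: stock 111.6300 → up 117.2115 (V=53.5385), down 68.0943 (V=102.6557). Price 57.4294; hedge Δ=-1.0000, bond B=169.0594.
  t=1,j=1: stock 192.1500 → up 201.7575 (V=0.0000), down 117.2115 (V=53.5385). Price 4.8189; hedge Δ=-0.6332, bond B=126.4974.
  t=0,j=0: stock 183.0000 → up 192.1500 (V=4.8189), down 111.6300 (V=57.4294). Price 9.5066; hedge Δ=-0.6534, bond B=129.0759.
Self-financing check: at every node Δ·S+B equals the discounted successor values.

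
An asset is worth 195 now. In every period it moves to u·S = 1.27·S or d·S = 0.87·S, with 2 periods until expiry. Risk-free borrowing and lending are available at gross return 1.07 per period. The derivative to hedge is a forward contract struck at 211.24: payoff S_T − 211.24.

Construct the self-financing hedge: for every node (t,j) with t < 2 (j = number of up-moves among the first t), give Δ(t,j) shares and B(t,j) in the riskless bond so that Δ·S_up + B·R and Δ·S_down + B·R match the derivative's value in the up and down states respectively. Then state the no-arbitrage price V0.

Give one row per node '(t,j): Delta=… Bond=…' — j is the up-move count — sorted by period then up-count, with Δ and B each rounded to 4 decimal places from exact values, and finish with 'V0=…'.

Under the risk-neutral measure, an up-move has probability p* = (R−d)/(u−d) = 0.5000 and values discount at R = 1.07.
At expiry t=2: V(2,0)=-63.6445, V(2,1)=4.2155, V(2,2)=103.2755
Node (1,0) S=169.6500: V=(p*·4.2155+(1−p*)·-63.6445)/1.07=-27.7706; Δ=(4.2155−-63.6445)/(215.4555−147.5955)=1.0000; B=V−Δ·S=-197.4206
Node (1,1) S=247.6500: V=(p*·103.2755+(1−p*)·4.2155)/1.07=50.2294; Δ=(103.2755−4.2155)/(314.5155−215.4555)=1.0000; B=V−Δ·S=-197.4206
Node (0,0) S=195.0000: V=(p*·50.2294+(1−p*)·-27.7706)/1.07=10.4948; Δ=(50.2294−-27.7706)/(247.6500−169.6500)=1.0000; B=V−Δ·S=-184.5052
Each (Δ,B) replicates both successor values, so the strategy is self-financing and V0 is arbitrage-free.

(0,0): Delta=1.0000 Bond=-184.5052
(1,0): Delta=1.0000 Bond=-197.4206
(1,1): Delta=1.0000 Bond=-197.4206
V0=10.4948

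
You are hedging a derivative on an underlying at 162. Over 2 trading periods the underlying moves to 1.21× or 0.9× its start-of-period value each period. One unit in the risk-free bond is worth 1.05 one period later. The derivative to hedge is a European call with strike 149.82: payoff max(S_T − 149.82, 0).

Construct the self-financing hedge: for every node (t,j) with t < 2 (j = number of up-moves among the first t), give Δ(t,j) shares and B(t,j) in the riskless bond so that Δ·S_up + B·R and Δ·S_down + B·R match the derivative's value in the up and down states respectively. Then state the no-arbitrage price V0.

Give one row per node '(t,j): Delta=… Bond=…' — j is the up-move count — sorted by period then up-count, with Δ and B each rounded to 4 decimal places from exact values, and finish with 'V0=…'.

No-arbitrage ⇒ martingale measure with p* = (R−d)/(u−d) = 0.4839.
At expiry t=2: V(2,0)=0.0000, V(2,1)=26.5980, V(2,2)=87.3642
  t=1,j=0: stock 145.8000 → up 176.4180 (V=26.5980), down 131.2200 (V=0.0000). Price 12.2571; hedge Δ=0.5885, bond B=-73.5429.
  t=1,j=1: stock 196.0200 → up 237.1842 (V=87.3642), down 176.4180 (V=26.5980). Price 53.3343; hedge Δ=1.0000, bond B=-142.6857.
  t=0,j=0: stock 162.0000 → up 196.0200 (V=53.3343), down 145.8000 (V=12.2571). Price 30.6030; hedge Δ=0.8179, bond B=-101.9039.
Check: Δ(0,0)·S0 + B(0,0) = 30.6030 = V0.

(0,0): Delta=0.8179 Bond=-101.9039
(1,0): Delta=0.5885 Bond=-73.5429
(1,1): Delta=1.0000 Bond=-142.6857
V0=30.6030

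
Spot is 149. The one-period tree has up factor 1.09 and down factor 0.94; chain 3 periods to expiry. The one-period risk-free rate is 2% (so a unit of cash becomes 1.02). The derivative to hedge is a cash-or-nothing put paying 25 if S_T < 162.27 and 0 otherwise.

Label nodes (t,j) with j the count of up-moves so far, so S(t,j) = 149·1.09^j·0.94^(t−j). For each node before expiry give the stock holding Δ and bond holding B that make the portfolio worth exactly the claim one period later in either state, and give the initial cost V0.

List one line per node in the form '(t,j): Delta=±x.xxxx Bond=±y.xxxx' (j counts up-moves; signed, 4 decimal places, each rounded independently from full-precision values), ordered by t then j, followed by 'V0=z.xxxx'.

(0,0): Delta=-0.5352 Bond=90.3443
(1,0): Delta=-0.6222 Bond=104.3402
(1,1): Delta=-0.4695 Bond=81.4858
(2,0): Delta=0.0000 Bond=24.5098
(2,1): Delta=-1.0917 Bond=178.1046
(2,2): Delta=0.0000 Bond=0.0000
V0=10.6029

Risk-neutral probability p* = (R−d)/(u−d) = (1.02−0.94)/(1.09−0.94) = 0.5333.
Payoff layer (t=3): V(3,0)=25.0000, V(3,1)=25.0000, V(3,2)=0.0000, V(3,3)=0.0000
(2,0): S=131.6564. Δ = (V_up−V_dn)/(S_up−S_dn) = (25.0000−25.0000)/(143.5055−123.7570) = 0.0000. V = [p*·25.0000 + (1−p*)·25.0000]/1.02 = 24.5098. B = V − Δ·S = 24.5098.
(2,1): S=152.6654. Δ = (V_up−V_dn)/(S_up−S_dn) = (0.0000−25.0000)/(166.4053−143.5055) = -1.0917. V = [p*·0.0000 + (1−p*)·25.0000]/1.02 = 11.4379. B = V − Δ·S = 178.1046.
(2,2): S=177.0269. Δ = (V_up−V_dn)/(S_up−S_dn) = (0.0000−0.0000)/(192.9593−166.4053) = 0.0000. V = [p*·0.0000 + (1−p*)·0.0000]/1.02 = 0.0000. B = V − Δ·S = 0.0000.
(1,0): S=140.0600. Δ = (V_up−V_dn)/(S_up−S_dn) = (11.4379−24.5098)/(152.6654−131.6564) = -0.6222. V = [p*·11.4379 + (1−p*)·24.5098]/1.02 = 17.1942. B = V − Δ·S = 104.3402.
(1,1): S=162.4100. Δ = (V_up−V_dn)/(S_up−S_dn) = (0.0000−11.4379)/(177.0269−152.6654) = -0.4695. V = [p*·0.0000 + (1−p*)·11.4379]/1.02 = 5.2330. B = V − Δ·S = 81.4858.
(0,0): S=149.0000. Δ = (V_up−V_dn)/(S_up−S_dn) = (5.2330−17.1942)/(162.4100−140.0600) = -0.5352. V = [p*·5.2330 + (1−p*)·17.1942]/1.02 = 10.6029. B = V − Δ·S = 90.3443.
The time-0 hedge costs 10.6029, which is the no-arbitrage price.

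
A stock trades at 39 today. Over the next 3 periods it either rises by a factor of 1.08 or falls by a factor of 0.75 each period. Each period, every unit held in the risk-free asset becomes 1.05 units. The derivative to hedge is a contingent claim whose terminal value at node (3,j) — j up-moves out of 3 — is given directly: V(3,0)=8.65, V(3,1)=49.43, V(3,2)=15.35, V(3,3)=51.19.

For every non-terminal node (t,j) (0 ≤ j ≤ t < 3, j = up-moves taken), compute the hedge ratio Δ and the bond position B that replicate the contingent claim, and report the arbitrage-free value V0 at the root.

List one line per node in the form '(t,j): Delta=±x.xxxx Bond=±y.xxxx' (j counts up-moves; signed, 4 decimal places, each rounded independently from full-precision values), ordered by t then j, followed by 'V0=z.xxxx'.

(0,0): Delta=1.7143 Bond=-29.6760
(1,0): Delta=-2.6911 Bond=97.6964
(1,1): Delta=2.0202 Bond=-44.0454
(2,0): Delta=5.6331 Bond=-80.0303
(2,1): Delta=-3.2692 Bond=120.8424
(2,2): Delta=2.3875 Bond=-62.9567
V0=37.1798

Risk-neutral probability p* = (R−d)/(u−d) = (1.05−0.75)/(1.08−0.75) = 0.9091.
Terminal values V(3,·): V(3,0)=8.6500, V(3,1)=49.4300, V(3,2)=15.3500, V(3,3)=51.1900
Node (2,0) S=21.9375: V=(p*·49.4300+(1−p*)·8.6500)/1.05=43.5455; Δ=(49.4300−8.6500)/(23.6925−16.4531)=5.6331; B=V−Δ·S=-80.0303
Node (2,1) S=31.5900: V=(p*·15.3500+(1−p*)·49.4300)/1.05=17.5697; Δ=(15.3500−49.4300)/(34.1172−23.6925)=-3.2692; B=V−Δ·S=120.8424
Node (2,2) S=45.4896: V=(p*·51.1900+(1−p*)·15.3500)/1.05=45.6494; Δ=(51.1900−15.3500)/(49.1288−34.1172)=2.3875; B=V−Δ·S=-62.9567
Node (1,0) S=29.2500: V=(p*·17.5697+(1−p*)·43.5455)/1.05=18.9820; Δ=(17.5697−43.5455)/(31.5900−21.9375)=-2.6911; B=V−Δ·S=97.6964
Node (1,1) S=42.1200: V=(p*·45.6494+(1−p*)·17.5697)/1.05=41.0444; Δ=(45.6494−17.5697)/(45.4896−31.5900)=2.0202; B=V−Δ·S=-44.0454
Node (0,0) S=39.0000: V=(p*·41.0444+(1−p*)·18.9820)/1.05=37.1798; Δ=(41.0444−18.9820)/(42.1200−29.2500)=1.7143; B=V−Δ·S=-29.6760
Check: Δ(0,0)·S0 + B(0,0) = 37.1798 = V0.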